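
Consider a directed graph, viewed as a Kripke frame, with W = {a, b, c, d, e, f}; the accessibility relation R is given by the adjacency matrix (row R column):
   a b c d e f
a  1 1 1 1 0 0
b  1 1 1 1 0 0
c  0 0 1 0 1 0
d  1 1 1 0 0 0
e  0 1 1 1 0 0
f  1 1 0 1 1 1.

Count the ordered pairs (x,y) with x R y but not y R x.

9

Enumerating: (a,c), (b,c), (d,c), (e,b), (e,d), (f,a), (f,b), (f,d), (f,e).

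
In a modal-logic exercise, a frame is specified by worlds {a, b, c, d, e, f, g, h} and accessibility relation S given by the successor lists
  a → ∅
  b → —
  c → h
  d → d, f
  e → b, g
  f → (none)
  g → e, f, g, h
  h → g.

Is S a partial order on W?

Reflexive: no — a is not related to itself.
Transitive: no — c S h and h S g, but not c S g.
Antisymmetric: no — e S g and g S e with e ≠ g.
So S is not a partial order.

No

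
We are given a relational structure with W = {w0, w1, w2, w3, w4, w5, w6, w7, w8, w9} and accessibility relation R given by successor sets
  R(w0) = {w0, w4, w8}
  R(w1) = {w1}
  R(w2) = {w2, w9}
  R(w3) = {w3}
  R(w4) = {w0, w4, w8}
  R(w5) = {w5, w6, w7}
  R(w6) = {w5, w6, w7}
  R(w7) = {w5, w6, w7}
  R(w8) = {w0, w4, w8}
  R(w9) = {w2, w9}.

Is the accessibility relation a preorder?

Reflexive: yes — every world is R-related to itself.
Transitive: yes — every two-step R-path is closed by a direct edge.
So R is a preorder.

Yes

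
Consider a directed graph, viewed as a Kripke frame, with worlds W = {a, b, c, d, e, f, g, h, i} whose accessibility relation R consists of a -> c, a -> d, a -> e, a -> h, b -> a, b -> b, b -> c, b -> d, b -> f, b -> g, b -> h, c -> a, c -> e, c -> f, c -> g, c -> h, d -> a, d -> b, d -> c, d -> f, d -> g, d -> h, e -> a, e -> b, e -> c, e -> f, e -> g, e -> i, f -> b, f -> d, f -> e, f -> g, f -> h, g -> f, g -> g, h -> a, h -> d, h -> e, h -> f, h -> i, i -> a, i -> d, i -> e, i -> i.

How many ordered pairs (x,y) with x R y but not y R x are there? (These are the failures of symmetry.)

15

Enumerating: (b,a), (b,c), (b,g), (b,h), (c,f), (c,g), (c,h), (d,c), (d,g), (e,b), (e,g), (h,e), (h,i), (i,a), (i,d).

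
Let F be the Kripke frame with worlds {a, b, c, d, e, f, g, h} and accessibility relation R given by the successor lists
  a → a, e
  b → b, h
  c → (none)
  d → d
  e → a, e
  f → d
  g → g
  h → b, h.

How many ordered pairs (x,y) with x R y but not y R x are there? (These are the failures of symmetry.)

1

Enumerating: (f,d).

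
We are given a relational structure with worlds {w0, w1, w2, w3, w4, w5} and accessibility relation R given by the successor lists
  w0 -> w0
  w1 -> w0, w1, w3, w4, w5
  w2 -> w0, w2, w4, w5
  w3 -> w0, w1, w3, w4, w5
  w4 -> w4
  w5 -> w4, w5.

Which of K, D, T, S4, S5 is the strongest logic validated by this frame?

Serial (axiom D): yes — every world has a successor (e.g. w0 R w0).
Reflexive (axiom T): yes — every world is R-related to itself.
Transitive (axiom 4): yes — every two-step R-path is closed by a direct edge.
Euclidean (axiom 5): no — w1 R w0 and w1 R w3, but not w0 R w3.
So F validates K, D, T, S4; S5 would additionally require R to be Euclidean. The strongest is S4.

S4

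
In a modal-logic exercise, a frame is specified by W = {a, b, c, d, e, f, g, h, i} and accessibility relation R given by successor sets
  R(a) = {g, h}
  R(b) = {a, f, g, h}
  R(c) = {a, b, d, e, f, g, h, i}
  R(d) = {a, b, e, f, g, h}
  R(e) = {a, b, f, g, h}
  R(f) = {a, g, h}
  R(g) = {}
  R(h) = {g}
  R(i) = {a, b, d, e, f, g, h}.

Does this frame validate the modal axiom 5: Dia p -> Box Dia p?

The schema 5 characterises exactly the Euclidean frames.
Euclidean: no — a R g and a R h, but not g R h.

No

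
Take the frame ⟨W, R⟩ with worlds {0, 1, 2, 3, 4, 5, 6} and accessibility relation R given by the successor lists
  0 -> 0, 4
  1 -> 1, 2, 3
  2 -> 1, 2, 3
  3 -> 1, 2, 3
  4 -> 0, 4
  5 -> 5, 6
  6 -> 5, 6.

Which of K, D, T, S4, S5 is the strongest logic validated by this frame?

S5

Serial (axiom D): yes — every world has a successor (e.g. 0 R 0).
Reflexive (axiom T): yes — every world is R-related to itself.
Transitive (axiom 4): yes — every two-step R-path is closed by a direct edge.
Euclidean (axiom 5): yes — any two successors of a common world are R-related.
So F validates K, D, T, S4, S5. The strongest is S5.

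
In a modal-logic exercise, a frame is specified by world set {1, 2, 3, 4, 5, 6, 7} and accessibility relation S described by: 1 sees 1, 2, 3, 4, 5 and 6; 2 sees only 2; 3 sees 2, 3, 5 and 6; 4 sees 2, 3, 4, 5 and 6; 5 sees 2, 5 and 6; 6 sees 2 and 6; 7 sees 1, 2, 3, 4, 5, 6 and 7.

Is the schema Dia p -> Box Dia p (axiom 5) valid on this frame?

By correspondence theory, 5 is valid on a frame iff S is Euclidean.
Euclidean: no — 1 S 2 and 1 S 3, but not 2 S 3.

No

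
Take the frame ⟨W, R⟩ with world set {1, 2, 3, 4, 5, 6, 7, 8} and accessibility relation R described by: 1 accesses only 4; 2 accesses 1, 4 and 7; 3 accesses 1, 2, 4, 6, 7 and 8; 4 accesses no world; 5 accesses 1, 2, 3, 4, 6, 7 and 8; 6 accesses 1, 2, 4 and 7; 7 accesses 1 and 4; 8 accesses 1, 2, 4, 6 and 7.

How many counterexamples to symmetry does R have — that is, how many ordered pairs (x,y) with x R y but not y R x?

Enumerating: (1,4), (2,1), (2,4), (2,7), (3,1), (3,2), (3,4), (3,6), (3,7), (3,8), (5,1), (5,2), … and 16 more.
Total: 28.

28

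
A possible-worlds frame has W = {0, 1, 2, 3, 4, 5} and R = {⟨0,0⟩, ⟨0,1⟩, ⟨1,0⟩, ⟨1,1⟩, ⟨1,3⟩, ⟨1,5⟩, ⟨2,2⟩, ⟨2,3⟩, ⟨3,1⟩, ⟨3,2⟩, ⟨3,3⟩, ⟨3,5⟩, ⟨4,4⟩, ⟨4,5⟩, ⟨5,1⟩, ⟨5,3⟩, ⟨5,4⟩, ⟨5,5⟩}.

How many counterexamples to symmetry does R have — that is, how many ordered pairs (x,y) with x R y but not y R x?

R is symmetric; there are no such tuples.

0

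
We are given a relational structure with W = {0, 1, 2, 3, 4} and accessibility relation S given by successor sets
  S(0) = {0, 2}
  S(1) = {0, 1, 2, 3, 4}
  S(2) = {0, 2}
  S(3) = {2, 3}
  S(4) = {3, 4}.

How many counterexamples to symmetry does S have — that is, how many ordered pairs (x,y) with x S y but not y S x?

Enumerating: (1,0), (1,2), (1,3), (1,4), (3,2), (4,3).

6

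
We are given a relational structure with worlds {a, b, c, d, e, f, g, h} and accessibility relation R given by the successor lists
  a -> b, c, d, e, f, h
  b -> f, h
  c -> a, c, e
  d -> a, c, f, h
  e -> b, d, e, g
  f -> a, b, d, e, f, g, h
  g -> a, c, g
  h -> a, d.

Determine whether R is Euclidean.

Euclidean: no — a R b and a R c, but not b R c.

No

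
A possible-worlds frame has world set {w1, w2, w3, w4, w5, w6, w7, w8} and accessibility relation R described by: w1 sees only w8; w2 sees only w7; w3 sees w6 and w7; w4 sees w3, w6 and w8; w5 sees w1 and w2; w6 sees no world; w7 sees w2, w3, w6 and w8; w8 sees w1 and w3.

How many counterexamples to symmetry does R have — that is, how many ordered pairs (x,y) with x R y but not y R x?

9

Enumerating: (w3,w6), (w4,w3), (w4,w6), (w4,w8), (w5,w1), (w5,w2), (w7,w6), (w7,w8), (w8,w3).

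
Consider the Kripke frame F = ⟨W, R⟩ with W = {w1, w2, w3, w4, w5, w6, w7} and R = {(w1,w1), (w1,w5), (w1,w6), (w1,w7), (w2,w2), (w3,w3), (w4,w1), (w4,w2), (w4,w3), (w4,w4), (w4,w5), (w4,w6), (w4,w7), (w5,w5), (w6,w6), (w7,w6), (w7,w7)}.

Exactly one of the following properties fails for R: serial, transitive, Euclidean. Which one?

Euclidean

Serial: yes — every world has a successor (e.g. w1 R w1).
Transitive: yes — every two-step R-path is closed by a direct edge.
Euclidean: no — w1 R w5 and w1 R w6, but not w5 R w6.
Only Euclidean fails.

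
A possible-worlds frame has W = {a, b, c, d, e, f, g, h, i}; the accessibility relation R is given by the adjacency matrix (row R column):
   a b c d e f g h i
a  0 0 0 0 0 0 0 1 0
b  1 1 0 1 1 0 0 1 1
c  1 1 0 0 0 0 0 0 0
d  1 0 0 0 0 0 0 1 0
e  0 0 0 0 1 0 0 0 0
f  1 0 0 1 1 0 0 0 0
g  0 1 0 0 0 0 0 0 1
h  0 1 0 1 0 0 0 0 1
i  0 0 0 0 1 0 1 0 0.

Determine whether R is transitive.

No

Transitive: no — a R h and h R b, but not a R b.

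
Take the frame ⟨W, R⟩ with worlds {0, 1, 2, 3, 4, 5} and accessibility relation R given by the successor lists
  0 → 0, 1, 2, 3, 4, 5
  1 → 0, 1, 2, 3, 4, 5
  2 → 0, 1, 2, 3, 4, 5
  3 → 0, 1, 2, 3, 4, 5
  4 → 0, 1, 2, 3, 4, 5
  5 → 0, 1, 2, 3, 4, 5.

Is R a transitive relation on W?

Transitive: yes — every two-step R-path is closed by a direct edge.

Yes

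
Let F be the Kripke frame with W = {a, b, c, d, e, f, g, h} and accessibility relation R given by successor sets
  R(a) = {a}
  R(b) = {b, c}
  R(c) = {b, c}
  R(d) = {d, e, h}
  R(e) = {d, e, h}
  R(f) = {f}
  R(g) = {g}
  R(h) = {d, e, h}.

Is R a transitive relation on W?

Yes

Transitive: yes — every two-step R-path is closed by a direct edge.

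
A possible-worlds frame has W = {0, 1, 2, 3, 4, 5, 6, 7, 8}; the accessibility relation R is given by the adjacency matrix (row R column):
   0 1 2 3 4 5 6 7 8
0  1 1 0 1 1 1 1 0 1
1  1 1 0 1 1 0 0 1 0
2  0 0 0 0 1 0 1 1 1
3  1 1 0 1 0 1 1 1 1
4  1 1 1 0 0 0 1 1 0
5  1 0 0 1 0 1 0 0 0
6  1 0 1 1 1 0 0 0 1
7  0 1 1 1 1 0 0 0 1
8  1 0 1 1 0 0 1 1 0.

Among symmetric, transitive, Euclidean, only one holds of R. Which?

symmetric

Symmetric: yes — every pair in R has its reverse in R.
Transitive: no — 0 R 1 and 1 R 7, but not 0 R 7.
Euclidean: no — 0 R 1 and 0 R 5, but not 1 R 5.
Only symmetric holds.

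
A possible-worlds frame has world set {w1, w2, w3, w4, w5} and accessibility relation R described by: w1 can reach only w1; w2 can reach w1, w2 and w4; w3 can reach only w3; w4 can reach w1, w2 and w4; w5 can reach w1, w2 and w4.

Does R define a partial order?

No

Reflexive: no — w5 is not related to itself.
Transitive: yes — every two-step R-path is closed by a direct edge.
Antisymmetric: no — w2 R w4 and w4 R w2 with w2 ≠ w4.
So R is not a partial order.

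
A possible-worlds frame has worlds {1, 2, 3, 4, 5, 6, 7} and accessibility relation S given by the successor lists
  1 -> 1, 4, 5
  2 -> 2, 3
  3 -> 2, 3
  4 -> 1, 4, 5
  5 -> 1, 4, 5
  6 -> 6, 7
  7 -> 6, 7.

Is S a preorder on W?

Reflexive: yes — every world is S-related to itself.
Transitive: yes — every two-step S-path is closed by a direct edge.
So S is a preorder.

Yes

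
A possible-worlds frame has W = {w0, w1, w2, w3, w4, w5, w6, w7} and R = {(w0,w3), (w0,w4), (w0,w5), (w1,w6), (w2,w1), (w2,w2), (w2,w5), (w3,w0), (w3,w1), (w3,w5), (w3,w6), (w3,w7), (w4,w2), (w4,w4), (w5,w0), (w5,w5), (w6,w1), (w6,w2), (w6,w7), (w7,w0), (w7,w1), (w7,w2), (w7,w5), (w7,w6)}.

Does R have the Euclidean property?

Euclidean: no — w0 R w3 and w0 R w4, but not w3 R w4.

No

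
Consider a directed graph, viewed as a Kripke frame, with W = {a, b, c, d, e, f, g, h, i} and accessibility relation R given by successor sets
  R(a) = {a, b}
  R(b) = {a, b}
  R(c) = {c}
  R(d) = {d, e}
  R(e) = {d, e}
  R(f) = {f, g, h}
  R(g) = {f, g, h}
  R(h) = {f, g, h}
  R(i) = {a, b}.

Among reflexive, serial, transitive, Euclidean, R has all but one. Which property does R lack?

reflexive

Reflexive: no — i is not related to itself.
Serial: yes — every world has a successor (e.g. a R a).
Transitive: yes — every two-step R-path is closed by a direct edge.
Euclidean: yes — any two successors of a common world are R-related.
Only reflexive fails.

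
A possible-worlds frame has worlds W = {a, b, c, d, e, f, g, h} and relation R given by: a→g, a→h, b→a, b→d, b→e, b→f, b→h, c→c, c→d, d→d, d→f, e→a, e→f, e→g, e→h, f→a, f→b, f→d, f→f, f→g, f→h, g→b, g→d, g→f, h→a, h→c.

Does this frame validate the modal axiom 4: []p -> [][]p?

The schema 4 characterises exactly the transitive frames.
Transitive: no — a R g and g R b, but not a R b.

No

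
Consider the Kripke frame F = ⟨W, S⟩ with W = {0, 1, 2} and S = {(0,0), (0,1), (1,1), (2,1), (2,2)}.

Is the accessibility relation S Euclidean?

Euclidean: no — 0 S 1 and 0 S 0, but not 1 S 0.

No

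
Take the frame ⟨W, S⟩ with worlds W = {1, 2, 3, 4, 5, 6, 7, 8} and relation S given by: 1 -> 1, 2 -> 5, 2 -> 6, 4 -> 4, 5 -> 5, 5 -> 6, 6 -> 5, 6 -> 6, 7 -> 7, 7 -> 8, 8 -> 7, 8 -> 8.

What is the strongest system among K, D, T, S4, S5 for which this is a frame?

Serial (axiom D): no — 3 has no S-successor.
Reflexive (axiom T): no — 2 is not related to itself.
Transitive (axiom 4): yes — every two-step S-path is closed by a direct edge.
Euclidean (axiom 5): yes — any two successors of a common world are S-related.
So F validates K; D would additionally require S to be serial. The strongest is K.

K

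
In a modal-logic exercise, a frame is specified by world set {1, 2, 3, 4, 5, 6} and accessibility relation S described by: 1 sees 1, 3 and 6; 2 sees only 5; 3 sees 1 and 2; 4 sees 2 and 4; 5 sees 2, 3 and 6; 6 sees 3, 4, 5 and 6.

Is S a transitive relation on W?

No

Transitive: no — 1 S 3 and 3 S 2, but not 1 S 2.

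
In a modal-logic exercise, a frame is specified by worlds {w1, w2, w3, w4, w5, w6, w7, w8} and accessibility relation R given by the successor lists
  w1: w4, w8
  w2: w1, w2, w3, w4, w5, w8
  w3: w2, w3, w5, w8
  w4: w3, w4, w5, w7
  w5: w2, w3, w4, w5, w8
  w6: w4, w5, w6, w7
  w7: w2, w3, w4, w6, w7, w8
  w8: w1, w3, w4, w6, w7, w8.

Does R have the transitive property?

Transitive: no — w1 R w4 and w4 R w3, but not w1 R w3.

No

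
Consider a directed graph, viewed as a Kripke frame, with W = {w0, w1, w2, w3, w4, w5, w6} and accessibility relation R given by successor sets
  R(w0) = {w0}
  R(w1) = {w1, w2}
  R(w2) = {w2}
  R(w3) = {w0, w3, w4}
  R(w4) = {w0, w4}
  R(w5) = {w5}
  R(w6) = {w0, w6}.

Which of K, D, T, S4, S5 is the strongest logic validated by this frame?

Serial (axiom D): yes — every world has a successor (e.g. w0 R w0).
Reflexive (axiom T): yes — every world is R-related to itself.
Transitive (axiom 4): yes — every two-step R-path is closed by a direct edge.
Euclidean (axiom 5): no — w3 R w0 and w3 R w4, but not w0 R w4.
So F validates K, D, T, S4; S5 would additionally require R to be Euclidean. The strongest is S4.

S4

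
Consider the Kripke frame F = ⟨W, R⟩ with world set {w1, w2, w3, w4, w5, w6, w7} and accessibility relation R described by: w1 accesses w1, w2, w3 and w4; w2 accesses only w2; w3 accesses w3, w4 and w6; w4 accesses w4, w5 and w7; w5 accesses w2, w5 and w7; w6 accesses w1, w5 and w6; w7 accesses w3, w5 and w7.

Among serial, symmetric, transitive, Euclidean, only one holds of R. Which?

Serial: yes — every world has a successor (e.g. w1 R w1).
Symmetric: no — w1 R w2 but not w2 R w1.
Transitive: no — w1 R w3 and w3 R w6, but not w1 R w6.
Euclidean: no — w1 R w2 and w1 R w3, but not w2 R w3.
Only serial holds.

serial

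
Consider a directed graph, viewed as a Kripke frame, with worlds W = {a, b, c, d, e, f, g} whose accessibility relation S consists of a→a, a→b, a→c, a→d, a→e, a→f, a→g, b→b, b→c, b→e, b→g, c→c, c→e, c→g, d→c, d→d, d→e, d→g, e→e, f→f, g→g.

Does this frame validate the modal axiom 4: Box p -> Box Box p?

Yes

The schema 4 characterises exactly the transitive frames.
Transitive: yes — every two-step S-path is closed by a direct edge.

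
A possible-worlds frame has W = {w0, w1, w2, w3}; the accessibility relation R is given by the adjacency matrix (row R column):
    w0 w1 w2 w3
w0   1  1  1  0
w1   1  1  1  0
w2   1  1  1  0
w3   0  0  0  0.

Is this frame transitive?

Yes

Transitive: yes — every two-step R-path is closed by a direct edge.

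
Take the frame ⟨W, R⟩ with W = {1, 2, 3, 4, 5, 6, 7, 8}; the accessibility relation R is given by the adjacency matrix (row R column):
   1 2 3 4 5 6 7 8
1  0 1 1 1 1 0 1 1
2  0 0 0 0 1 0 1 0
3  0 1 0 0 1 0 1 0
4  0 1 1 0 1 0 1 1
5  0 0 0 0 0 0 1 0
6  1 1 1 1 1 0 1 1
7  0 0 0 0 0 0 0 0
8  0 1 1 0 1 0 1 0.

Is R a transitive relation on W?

Transitive: yes — every two-step R-path is closed by a direct edge.

Yes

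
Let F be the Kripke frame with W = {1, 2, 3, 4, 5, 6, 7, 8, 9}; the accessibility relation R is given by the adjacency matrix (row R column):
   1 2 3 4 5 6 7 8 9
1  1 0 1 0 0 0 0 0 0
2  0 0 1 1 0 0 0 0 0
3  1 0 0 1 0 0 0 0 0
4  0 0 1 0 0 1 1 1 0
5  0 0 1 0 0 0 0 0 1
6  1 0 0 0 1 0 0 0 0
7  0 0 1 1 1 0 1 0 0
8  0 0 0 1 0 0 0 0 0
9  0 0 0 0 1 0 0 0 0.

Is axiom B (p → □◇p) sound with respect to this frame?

By correspondence theory, B is valid on a frame iff R is symmetric.
Symmetric: no — 2 R 3 but not 3 R 2.

No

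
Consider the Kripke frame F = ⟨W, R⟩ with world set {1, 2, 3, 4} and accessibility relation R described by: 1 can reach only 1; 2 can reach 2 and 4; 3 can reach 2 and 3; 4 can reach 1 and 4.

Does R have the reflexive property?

Yes

Reflexive: yes — every world is R-related to itself.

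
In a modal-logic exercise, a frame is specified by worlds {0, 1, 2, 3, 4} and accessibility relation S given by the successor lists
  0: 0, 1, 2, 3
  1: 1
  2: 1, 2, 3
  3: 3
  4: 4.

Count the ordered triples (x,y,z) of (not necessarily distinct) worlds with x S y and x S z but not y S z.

11

Enumerating: (0,1,0), (0,1,2), (0,1,3), (0,2,0), (0,3,0), (0,3,1), (0,3,2), (2,1,2), (2,1,3), (2,3,1), (2,3,2).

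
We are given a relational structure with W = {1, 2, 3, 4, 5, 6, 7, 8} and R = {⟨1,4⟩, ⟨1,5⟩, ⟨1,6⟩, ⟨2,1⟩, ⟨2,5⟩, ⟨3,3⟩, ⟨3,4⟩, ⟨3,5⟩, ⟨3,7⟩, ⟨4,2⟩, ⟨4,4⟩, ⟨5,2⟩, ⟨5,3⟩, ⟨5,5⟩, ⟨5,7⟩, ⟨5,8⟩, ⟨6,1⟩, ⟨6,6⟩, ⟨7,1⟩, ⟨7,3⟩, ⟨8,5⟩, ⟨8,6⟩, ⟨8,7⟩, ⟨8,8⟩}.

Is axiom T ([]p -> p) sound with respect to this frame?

The schema T characterises exactly the reflexive frames.
Reflexive: no — 1 is not related to itself.

No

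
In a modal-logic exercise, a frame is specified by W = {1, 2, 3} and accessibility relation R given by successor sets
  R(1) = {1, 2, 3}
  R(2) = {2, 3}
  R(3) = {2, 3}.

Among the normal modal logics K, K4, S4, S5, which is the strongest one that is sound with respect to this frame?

Transitive (axiom 4): yes — every two-step R-path is closed by a direct edge.
Reflexive (axiom T): yes — every world is R-related to itself.
Euclidean (axiom 5): no — 1 R 2 and 1 R 1, but not 2 R 1.
So F validates K, K4, S4; S5 would additionally require R to be Euclidean. The strongest is S4.

S4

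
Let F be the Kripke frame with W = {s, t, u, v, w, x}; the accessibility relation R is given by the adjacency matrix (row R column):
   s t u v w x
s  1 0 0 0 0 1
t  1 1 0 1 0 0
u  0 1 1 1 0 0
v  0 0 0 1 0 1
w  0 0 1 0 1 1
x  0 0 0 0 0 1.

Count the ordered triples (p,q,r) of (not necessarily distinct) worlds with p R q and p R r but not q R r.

13

Enumerating: (s,x,s), (t,s,t), (t,s,v), (t,v,s), (t,v,t), (u,t,u), (u,v,t), (u,v,u), (v,x,v), (w,u,w), (w,u,x), (w,x,u), (w,x,w).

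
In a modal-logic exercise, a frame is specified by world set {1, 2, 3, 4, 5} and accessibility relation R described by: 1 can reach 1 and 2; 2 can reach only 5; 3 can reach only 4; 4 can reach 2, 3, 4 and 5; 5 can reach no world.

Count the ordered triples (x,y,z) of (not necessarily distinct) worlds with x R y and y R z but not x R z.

Enumerating: (1,2,5), (3,4,2), (3,4,3), (3,4,5).

4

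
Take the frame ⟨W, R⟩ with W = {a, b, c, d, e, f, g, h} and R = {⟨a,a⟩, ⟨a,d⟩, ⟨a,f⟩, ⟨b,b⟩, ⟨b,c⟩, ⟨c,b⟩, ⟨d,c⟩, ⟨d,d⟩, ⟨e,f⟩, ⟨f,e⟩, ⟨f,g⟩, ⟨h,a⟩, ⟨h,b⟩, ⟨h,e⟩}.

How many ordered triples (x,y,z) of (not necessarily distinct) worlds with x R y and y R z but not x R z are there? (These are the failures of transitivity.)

Enumerating: (a,d,c), (a,f,e), (a,f,g), (c,b,c), (d,c,b), (e,f,e), (e,f,g), (f,e,f), (h,a,d), (h,a,f), (h,b,c), (h,e,f).

12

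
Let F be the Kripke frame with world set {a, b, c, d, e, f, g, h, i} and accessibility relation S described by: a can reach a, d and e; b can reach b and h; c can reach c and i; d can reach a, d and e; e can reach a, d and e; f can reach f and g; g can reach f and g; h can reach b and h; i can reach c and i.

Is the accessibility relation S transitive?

Yes

Transitive: yes — every two-step S-path is closed by a direct edge.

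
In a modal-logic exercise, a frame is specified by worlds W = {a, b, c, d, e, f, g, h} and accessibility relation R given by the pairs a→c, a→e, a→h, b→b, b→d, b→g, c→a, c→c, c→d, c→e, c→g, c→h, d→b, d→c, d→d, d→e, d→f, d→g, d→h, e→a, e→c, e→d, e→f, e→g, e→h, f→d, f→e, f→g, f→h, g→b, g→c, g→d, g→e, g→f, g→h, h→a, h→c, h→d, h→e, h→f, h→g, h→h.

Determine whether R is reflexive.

Reflexive: no — a is not related to itself.

No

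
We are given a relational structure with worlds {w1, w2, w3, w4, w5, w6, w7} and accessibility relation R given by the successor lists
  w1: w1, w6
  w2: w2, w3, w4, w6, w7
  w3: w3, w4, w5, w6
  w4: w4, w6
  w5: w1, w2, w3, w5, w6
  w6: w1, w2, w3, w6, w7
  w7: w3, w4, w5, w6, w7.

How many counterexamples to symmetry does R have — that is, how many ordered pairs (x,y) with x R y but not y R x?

11

Enumerating: (w2,w3), (w2,w4), (w2,w7), (w3,w4), (w4,w6), (w5,w1), (w5,w2), (w5,w6), (w7,w3), (w7,w4), (w7,w5).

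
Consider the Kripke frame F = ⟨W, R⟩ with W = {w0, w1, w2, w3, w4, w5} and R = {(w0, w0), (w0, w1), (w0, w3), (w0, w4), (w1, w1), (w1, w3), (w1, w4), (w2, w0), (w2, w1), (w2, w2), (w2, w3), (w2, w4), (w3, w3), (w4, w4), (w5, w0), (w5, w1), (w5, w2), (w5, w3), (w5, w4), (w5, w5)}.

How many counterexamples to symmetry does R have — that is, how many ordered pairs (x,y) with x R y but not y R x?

14

Enumerating: (w0,w1), (w0,w3), (w0,w4), (w1,w3), (w1,w4), (w2,w0), (w2,w1), (w2,w3), (w2,w4), (w5,w0), (w5,w1), (w5,w2), (w5,w3), (w5,w4).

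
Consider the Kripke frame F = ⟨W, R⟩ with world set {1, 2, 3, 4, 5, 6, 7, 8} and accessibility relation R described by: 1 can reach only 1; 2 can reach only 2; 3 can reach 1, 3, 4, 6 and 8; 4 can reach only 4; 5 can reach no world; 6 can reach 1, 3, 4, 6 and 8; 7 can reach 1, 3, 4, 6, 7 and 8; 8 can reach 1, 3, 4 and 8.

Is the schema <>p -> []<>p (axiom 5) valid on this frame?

No

By correspondence theory, 5 is valid on a frame iff R is Euclidean.
Euclidean: no — 3 R 1 and 3 R 4, but not 1 R 4.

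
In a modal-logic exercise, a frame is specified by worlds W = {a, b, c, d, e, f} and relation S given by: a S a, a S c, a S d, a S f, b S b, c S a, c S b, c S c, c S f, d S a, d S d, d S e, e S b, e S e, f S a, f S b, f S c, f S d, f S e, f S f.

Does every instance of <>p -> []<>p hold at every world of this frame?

By correspondence theory, 5 is valid on a frame iff S is Euclidean.
Euclidean: no — a S c and a S d, but not c S d.

No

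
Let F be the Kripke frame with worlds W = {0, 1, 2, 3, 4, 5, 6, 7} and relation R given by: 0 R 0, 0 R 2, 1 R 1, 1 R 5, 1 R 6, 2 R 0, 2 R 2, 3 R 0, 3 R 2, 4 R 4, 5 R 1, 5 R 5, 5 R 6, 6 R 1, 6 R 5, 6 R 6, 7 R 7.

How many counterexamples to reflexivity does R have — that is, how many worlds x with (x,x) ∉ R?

Enumerating: 3.

1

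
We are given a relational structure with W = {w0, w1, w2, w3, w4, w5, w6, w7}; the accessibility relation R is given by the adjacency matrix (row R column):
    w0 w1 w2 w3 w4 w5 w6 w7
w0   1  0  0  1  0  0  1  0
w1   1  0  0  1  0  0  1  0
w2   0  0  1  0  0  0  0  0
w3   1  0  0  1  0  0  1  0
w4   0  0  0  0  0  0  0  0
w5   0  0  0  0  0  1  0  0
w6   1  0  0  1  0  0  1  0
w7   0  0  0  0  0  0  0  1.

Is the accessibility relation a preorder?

No

Reflexive: no — w1 is not related to itself.
Transitive: yes — every two-step R-path is closed by a direct edge.
So R is not a preorder.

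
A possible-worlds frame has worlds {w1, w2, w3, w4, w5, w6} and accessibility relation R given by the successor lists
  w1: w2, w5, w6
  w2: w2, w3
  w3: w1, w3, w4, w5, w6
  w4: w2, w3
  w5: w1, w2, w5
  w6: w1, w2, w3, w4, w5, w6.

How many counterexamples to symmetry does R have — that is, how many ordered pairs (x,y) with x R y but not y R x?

Enumerating: (w1,w2), (w2,w3), (w3,w1), (w3,w5), (w4,w2), (w5,w2), (w6,w2), (w6,w4), (w6,w5).

9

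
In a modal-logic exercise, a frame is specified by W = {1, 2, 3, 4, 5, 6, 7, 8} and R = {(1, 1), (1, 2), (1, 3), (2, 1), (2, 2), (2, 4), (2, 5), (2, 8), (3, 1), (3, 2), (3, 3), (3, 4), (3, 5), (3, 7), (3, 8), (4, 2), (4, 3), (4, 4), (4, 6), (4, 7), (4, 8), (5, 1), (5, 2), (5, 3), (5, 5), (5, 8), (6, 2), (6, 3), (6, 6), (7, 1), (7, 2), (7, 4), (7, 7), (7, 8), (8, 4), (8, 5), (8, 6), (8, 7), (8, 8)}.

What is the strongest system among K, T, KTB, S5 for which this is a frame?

T

Reflexive (axiom T): yes — every world is R-related to itself.
Symmetric (axiom B): no — 2 R 8 but not 8 R 2.
Euclidean (axiom 5): no — 1 R 2 and 1 R 3, but not 2 R 3.
So F validates K, T; KTB would additionally require R to be symmetric. The strongest is T.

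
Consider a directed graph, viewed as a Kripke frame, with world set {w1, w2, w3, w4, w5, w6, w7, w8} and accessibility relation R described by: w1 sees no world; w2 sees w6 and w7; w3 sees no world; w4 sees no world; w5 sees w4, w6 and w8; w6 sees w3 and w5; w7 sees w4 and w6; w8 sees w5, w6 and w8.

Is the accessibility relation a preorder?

No

Reflexive: no — w1 is not related to itself.
Transitive: no — w2 R w6 and w6 R w3, but not w2 R w3.
So R is not a preorder.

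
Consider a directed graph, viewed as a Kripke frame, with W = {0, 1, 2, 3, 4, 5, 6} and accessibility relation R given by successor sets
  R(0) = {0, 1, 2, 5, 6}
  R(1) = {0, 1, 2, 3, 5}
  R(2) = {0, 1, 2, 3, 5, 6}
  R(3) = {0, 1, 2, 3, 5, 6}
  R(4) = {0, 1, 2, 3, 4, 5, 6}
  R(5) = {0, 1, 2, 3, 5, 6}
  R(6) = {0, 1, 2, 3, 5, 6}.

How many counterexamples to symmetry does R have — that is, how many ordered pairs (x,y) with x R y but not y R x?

Enumerating: (3,0), (4,0), (4,1), (4,2), (4,3), (4,5), (4,6), (6,1).

8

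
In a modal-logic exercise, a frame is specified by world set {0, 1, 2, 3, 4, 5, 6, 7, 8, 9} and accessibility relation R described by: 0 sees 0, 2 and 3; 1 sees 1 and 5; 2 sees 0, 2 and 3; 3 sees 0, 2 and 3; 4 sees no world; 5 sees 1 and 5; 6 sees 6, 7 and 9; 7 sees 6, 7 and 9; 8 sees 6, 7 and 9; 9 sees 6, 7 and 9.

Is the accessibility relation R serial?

No

Serial: no — 4 has no R-successor.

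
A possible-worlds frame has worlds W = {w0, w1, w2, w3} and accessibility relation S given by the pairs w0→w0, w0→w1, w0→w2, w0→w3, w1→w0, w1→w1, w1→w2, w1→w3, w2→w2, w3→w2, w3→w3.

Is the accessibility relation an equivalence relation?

No

Reflexive: yes — every world is S-related to itself.
Symmetric: no — w0 S w2 but not w2 S w0.
Transitive: yes — every two-step S-path is closed by a direct edge.
So S is not an equivalence relation.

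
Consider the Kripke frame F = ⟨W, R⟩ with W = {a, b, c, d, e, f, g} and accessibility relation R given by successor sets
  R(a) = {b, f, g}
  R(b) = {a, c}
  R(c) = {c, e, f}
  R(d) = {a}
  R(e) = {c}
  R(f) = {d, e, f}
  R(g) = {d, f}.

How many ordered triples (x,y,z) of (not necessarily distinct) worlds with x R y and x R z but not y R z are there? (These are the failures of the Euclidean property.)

Enumerating: (a,b,b), (a,b,f), (a,b,g), (a,f,b), (a,f,g), (a,g,b), (a,g,g), (b,a,a), (b,a,c), (b,c,a), (c,e,e), (c,e,f), … and 10 more.
Total: 22.

22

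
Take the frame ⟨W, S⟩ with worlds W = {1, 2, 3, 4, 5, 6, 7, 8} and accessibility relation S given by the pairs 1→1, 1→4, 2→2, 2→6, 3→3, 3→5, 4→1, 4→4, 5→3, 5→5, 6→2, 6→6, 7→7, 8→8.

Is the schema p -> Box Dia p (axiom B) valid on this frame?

Yes

By correspondence theory, B is valid on a frame iff S is symmetric.
Symmetric: yes — every pair in S has its reverse in S.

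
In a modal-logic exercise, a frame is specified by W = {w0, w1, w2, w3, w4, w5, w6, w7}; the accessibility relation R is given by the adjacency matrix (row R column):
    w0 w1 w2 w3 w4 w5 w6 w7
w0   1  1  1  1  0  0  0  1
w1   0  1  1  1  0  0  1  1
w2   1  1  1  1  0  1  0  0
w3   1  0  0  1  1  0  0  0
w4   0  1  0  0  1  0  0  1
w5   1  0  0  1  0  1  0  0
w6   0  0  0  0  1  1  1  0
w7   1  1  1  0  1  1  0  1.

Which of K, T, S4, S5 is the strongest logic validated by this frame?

Reflexive (axiom T): yes — every world is R-related to itself.
Transitive (axiom 4): no — w0 R w1 and w1 R w6, but not w0 R w6.
Euclidean (axiom 5): no — w0 R w2 and w0 R w7, but not w2 R w7.
So F validates K, T; S4 would additionally require R to be transitive. The strongest is T.

T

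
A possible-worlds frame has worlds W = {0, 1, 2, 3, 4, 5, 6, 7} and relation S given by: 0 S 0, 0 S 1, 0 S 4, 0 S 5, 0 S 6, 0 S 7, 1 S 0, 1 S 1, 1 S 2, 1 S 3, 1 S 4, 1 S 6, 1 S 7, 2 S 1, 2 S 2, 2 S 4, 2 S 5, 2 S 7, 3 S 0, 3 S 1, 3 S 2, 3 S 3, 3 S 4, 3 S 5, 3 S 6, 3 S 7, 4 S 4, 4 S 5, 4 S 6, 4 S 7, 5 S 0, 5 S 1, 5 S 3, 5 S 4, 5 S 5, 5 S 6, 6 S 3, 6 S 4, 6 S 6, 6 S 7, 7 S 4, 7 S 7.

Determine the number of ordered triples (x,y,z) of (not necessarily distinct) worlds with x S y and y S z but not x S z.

33

Enumerating: (0,1,2), (0,1,3), (0,5,3), (0,6,3), (1,0,5), (1,2,5), (1,3,5), (1,4,5), (2,1,0), (2,1,3), (2,1,6), (2,4,6), … and 21 more.
Total: 33.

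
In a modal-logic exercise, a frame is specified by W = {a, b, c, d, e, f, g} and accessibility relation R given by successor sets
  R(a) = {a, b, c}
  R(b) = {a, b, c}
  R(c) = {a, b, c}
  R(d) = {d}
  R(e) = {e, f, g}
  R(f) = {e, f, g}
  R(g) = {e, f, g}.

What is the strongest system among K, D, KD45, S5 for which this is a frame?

Serial (axiom D): yes — every world has a successor (e.g. a R a).
Euclidean (axiom 5): yes — any two successors of a common world are R-related.
Transitive (axiom 4): yes — every two-step R-path is closed by a direct edge.
Reflexive (axiom T): yes — every world is R-related to itself.
So F validates K, D, KD45, S5. The strongest is S5.

S5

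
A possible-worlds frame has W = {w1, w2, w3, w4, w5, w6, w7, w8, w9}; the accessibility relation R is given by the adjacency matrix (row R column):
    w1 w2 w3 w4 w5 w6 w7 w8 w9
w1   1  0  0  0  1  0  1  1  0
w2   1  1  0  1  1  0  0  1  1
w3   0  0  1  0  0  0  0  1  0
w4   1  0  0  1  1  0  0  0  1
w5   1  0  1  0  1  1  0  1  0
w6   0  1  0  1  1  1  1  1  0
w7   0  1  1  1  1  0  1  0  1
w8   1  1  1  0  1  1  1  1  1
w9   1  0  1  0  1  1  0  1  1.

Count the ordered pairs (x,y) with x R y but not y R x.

Enumerating: (w1,w7), (w2,w1), (w2,w4), (w2,w5), (w2,w9), (w4,w1), (w4,w5), (w4,w9), (w5,w3), (w6,w2), (w6,w4), (w6,w7), … and 10 more.
Total: 22.

22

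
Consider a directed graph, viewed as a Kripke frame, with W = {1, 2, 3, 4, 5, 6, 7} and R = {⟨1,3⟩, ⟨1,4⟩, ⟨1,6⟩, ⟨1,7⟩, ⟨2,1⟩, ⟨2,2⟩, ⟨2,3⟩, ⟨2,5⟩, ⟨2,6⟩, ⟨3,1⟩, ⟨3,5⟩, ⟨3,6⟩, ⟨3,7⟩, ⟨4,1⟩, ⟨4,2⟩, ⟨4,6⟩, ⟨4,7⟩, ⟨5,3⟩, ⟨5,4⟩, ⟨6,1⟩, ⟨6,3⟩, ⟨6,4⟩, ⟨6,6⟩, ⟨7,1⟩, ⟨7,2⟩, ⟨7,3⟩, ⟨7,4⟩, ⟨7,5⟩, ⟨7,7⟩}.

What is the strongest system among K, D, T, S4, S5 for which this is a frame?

Serial (axiom D): yes — every world has a successor (e.g. 1 R 3).
Reflexive (axiom T): no — 1 is not related to itself.
Transitive (axiom 4): no — 1 R 3 and 3 R 5, but not 1 R 5.
Euclidean (axiom 5): no — 1 R 3 and 1 R 4, but not 3 R 4.
So F validates K, D; T would additionally require R to be reflexive. The strongest is D.

D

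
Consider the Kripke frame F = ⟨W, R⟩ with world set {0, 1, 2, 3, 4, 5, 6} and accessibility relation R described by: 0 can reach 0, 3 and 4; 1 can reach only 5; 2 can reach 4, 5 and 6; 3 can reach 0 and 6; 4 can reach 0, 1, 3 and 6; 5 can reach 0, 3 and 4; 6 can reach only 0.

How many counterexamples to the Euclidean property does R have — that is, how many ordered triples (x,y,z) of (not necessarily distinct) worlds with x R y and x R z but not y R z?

Enumerating: (0,3,3), (0,3,4), (0,4,4), (1,5,5), (2,4,4), (2,4,5), (2,5,5), (2,5,6), (2,6,4), (2,6,5), (2,6,6), (3,0,6), … and 15 more.
Total: 27.

27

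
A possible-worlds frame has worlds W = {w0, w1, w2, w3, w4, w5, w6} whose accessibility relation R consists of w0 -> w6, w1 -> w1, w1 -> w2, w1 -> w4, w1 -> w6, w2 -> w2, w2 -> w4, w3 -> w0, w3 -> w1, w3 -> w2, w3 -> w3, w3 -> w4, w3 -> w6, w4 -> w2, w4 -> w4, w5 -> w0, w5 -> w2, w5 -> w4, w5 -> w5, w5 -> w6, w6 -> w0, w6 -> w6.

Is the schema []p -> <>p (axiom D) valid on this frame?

The schema D characterises exactly the serial frames.
Serial: yes — every world has a successor (e.g. w0 R w6).

Yes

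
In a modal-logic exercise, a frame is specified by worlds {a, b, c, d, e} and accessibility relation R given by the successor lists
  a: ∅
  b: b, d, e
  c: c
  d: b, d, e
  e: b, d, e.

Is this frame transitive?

Yes

Transitive: yes — every two-step R-path is closed by a direct edge.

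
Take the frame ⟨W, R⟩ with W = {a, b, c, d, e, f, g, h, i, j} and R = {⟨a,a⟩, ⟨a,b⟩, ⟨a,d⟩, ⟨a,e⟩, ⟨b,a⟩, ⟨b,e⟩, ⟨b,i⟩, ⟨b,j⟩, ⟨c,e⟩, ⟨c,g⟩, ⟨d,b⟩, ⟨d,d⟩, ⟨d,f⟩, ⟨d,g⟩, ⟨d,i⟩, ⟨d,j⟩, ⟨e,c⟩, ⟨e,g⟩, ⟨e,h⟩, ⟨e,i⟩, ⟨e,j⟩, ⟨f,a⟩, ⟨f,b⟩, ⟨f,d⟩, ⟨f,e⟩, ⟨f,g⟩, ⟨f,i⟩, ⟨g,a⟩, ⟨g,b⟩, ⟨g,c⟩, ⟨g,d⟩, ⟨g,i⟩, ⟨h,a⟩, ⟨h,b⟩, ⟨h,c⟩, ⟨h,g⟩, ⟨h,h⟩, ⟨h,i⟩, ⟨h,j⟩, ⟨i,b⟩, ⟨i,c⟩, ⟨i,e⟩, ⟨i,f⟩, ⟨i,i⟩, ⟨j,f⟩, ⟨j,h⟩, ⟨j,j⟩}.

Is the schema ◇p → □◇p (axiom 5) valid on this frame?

No

The schema 5 characterises exactly the Euclidean frames.
Euclidean: no — a R b and a R d, but not b R d.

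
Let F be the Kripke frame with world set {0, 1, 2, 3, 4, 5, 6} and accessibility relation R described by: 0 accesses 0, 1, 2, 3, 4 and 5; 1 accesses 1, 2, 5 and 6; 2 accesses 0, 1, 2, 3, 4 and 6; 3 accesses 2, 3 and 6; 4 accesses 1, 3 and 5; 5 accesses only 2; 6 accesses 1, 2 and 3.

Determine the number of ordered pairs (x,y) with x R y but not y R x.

Enumerating: (0,1), (0,3), (0,4), (0,5), (1,5), (2,4), (4,1), (4,3), (4,5), (5,2).

10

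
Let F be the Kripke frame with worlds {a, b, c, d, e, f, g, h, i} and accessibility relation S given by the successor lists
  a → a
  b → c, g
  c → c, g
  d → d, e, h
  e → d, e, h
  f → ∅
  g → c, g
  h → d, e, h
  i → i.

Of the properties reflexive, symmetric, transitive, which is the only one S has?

transitive

Reflexive: no — b is not related to itself.
Symmetric: no — b S c but not c S b.
Transitive: yes — every two-step S-path is closed by a direct edge.
Only transitive holds.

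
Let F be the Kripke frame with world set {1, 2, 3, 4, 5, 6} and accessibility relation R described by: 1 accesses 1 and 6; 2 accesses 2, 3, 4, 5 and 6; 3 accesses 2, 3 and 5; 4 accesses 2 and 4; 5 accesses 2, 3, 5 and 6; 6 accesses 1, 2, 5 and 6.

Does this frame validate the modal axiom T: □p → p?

By correspondence theory, T is valid on a frame iff R is reflexive.
Reflexive: yes — every world is R-related to itself.

Yes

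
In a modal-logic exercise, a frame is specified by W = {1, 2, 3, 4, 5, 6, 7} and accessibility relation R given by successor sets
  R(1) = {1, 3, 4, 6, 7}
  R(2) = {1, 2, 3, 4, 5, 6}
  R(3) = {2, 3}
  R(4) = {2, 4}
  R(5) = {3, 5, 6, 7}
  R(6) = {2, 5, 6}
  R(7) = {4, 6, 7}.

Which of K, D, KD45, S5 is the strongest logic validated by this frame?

Serial (axiom D): yes — every world has a successor (e.g. 1 R 1).
Euclidean (axiom 5): no — 1 R 3 and 1 R 4, but not 3 R 4.
Transitive (axiom 4): no — 1 R 3 and 3 R 2, but not 1 R 2.
Reflexive (axiom T): yes — every world is R-related to itself.
So F validates K, D; KD45 would additionally require R to be Euclidean and transitive. The strongest is D.

D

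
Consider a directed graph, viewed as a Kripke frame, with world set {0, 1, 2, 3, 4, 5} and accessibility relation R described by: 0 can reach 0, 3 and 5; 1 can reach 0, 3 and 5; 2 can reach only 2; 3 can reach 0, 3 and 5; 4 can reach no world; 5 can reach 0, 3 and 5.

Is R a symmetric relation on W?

No

Symmetric: no — 1 R 0 but not 0 R 1.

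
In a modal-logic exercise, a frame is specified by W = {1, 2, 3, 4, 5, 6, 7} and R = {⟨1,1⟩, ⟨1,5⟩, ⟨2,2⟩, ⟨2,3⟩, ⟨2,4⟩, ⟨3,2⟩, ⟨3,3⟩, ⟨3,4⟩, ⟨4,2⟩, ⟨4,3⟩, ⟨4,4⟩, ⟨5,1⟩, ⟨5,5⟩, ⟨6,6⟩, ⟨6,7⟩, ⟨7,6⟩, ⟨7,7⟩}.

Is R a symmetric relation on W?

Yes

Symmetric: yes — every pair in R has its reverse in R.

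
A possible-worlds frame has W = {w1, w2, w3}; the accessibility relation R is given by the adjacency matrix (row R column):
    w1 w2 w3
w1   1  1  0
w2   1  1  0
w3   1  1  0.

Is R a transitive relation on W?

Transitive: yes — every two-step R-path is closed by a direct edge.

Yes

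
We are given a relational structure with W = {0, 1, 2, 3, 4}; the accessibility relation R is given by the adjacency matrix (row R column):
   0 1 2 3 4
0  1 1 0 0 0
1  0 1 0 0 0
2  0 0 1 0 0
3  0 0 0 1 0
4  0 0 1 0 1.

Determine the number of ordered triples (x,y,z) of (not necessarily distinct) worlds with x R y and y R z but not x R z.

0

R is transitive; there are no such tuples.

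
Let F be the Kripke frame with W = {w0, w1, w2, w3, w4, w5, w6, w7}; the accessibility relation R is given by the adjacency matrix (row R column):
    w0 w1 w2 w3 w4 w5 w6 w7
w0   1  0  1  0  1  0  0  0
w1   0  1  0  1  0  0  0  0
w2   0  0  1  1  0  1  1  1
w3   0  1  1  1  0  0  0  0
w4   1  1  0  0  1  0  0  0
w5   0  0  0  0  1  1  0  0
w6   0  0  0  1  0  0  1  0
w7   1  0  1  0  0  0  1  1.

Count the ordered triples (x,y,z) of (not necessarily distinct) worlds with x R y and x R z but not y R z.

Enumerating: (w0,w2,w0), (w0,w2,w4), (w0,w4,w2), (w2,w3,w5), (w2,w3,w6), (w2,w3,w7), (w2,w5,w2), (w2,w5,w3), (w2,w5,w6), (w2,w5,w7), (w2,w6,w2), (w2,w6,w5), … and 16 more.
Total: 28.

28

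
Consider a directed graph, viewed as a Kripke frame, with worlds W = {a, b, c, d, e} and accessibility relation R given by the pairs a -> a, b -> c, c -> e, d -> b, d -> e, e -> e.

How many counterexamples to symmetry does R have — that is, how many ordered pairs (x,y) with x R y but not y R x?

4

Enumerating: (b,c), (c,e), (d,b), (d,e).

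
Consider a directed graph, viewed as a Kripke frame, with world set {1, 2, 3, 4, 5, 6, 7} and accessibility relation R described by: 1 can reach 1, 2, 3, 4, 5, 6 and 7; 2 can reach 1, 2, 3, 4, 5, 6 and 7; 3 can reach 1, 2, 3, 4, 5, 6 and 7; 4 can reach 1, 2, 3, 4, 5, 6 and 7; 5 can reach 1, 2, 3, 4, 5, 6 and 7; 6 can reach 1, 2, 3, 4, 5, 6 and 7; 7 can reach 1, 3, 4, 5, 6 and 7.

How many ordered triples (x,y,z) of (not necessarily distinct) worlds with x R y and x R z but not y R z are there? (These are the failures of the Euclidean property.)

6

Enumerating: (1,7,2), (2,7,2), (3,7,2), (4,7,2), (5,7,2), (6,7,2).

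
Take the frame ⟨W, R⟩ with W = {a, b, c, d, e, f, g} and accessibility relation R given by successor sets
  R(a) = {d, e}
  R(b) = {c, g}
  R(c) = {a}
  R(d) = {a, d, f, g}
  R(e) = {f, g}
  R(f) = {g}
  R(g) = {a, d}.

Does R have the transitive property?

Transitive: no — a R d and d R f, but not a R f.

No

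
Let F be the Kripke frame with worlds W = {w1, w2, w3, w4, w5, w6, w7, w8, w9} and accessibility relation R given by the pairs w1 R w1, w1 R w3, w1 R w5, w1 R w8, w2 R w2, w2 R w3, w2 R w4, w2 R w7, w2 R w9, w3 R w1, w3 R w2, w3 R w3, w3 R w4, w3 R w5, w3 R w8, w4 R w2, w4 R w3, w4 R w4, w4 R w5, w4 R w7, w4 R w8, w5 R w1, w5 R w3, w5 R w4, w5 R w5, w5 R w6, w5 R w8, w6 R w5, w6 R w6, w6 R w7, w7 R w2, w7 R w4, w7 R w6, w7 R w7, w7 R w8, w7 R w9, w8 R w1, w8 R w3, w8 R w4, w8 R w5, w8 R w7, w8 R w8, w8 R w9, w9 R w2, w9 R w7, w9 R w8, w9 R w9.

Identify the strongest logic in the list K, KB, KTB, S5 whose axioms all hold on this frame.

KTB

Symmetric (axiom B): yes — every pair in R has its reverse in R.
Reflexive (axiom T): yes — every world is R-related to itself.
Euclidean (axiom 5): no — w2 R w3 and w2 R w7, but not w3 R w7.
So F validates K, KB, KTB; S5 would additionally require R to be Euclidean. The strongest is KTB.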